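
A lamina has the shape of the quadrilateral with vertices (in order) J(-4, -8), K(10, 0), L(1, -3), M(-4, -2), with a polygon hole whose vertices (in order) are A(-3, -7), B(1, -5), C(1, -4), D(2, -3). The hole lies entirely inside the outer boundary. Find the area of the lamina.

Outer boundary:
Apply the shoelace (surveyor's) formula: 2A = Σ (x_i·y_{i+1} − x_{i+1}·y_i), indices taken mod 4.
J→K: (-4)(0) − (10)(-8) = 80
K→L: (10)(-3) − (1)(0) = -30
L→M: (1)(-2) − (-4)(-3) = -14
M→J: (-4)(-8) − (-4)(-2) = 24
Σ = 60
Area = |Σ|/2 = 30.
Hole:
Apply the shoelace (surveyor's) formula: 2A = Σ (x_i·y_{i+1} − x_{i+1}·y_i), indices taken mod 4.
Σ = (22) + (1) + (5) + (-23) = 5
Area = |Σ|/2 = 2.5.
Net area = 30 − 2.5 = 27.5.

27.5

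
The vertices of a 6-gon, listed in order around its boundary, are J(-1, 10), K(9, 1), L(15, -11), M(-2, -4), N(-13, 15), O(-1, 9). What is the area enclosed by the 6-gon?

236

J→K: (-1)(1) − (9)(10) = -91
K→L: (9)(-11) − (15)(1) = -114
L→M: (15)(-4) − (-2)(-11) = -82
M→N: (-2)(15) − (-13)(-4) = -82
N→O: (-13)(9) − (-1)(15) = -102
O→J: (-1)(10) − (-1)(9) = -1
Σ = -472
Area = |Σ|/2 = 236.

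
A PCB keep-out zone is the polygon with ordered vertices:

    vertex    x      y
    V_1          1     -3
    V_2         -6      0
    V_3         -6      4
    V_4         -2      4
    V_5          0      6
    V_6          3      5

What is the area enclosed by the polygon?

Apply the shoelace formula: 2A = Σ (x_i·y_{i+1} − x_{i+1}·y_i), indices taken mod 6.
V_1→V_2: (1)(0) − (-6)(-3) = -18
V_2→V_3: (-6)(4) − (-6)(0) = -24
V_3→V_4: (-6)(4) − (-2)(4) = -16
V_4→V_5: (-2)(6) − (0)(4) = -12
V_5→V_6: (0)(5) − (3)(6) = -18
V_6→V_1: (3)(-3) − (1)(5) = -14
Σ = -102
Area = |Σ|/2 = 51.

51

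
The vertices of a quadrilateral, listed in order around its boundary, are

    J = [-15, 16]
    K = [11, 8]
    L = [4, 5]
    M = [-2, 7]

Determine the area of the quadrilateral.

J→K: (-15)(8) − (11)(16) = -296
K→L: (11)(5) − (4)(8) = 23
L→M: (4)(7) − (-2)(5) = 38
M→J: (-2)(16) − (-15)(7) = 73
Σ = -162
Area = |Σ|/2 = 81.

81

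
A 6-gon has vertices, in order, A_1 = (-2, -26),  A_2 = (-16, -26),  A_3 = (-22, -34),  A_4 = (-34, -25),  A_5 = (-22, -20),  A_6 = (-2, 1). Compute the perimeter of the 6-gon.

108

|A_1A_2| = √((-14)² + (0)²) = √196 = 14
|A_2A_3| = √((-6)² + (-8)²) = √100 = 10
|A_3A_4| = √((-12)² + (9)²) = √225 = 15
|A_4A_5| = √((12)² + (5)²) = √169 = 13
|A_5A_6| = √((20)² + (21)²) = √841 = 29
|A_6A_1| = √((0)² + (-27)²) = √729 = 27
Perimeter = 14 + 10 + 15 + 13 + 29 + 27 = 108.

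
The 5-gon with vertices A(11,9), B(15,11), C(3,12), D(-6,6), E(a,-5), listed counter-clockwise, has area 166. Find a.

Write out the shoelace sum; only the two edges meeting at E involve a:
2·Area = [((-6)·(-5) − a·6) + (a·9 − 11·(-5))] + 223
       = 3·a + 308 = 332
⇒ a = 8.

8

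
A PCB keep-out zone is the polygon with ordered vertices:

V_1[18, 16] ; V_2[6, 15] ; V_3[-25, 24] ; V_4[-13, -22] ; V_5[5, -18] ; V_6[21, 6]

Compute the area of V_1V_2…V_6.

Apply the surveyor's formula: 2A = Σ (x_i·y_{i+1} − x_{i+1}·y_i), indices taken mod 6.
Σ = (174) + (519) + (862) + (344) + (408) + (228) = 2535
Area = |Σ|/2 = 1267.5.

1267.5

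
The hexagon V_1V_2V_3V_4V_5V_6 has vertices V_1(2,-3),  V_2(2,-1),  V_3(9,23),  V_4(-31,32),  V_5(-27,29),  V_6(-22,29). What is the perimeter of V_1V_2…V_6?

118

|V_1V_2| = √((0)² + (2)²) = √4 = 2
|V_2V_3| = √((7)² + (24)²) = √625 = 25
|V_3V_4| = √((-40)² + (9)²) = √1681 = 41
|V_4V_5| = √((4)² + (-3)²) = √25 = 5
|V_5V_6| = √((5)² + (0)²) = √25 = 5
|V_6V_1| = √((24)² + (-32)²) = √1600 = 40
Perimeter = 2 + 25 + 41 + 5 + 5 + 40 = 118.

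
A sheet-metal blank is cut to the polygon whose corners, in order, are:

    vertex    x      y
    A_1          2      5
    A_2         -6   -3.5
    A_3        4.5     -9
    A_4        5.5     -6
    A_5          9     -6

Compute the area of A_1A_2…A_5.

Apply the shoelace formula: 2A = Σ (x_i·y_{i+1} − x_{i+1}·y_i), indices taken mod 5.
A_1→A_2: (2)(-3.5) − (-6)(5) = 23
A_2→A_3: (-6)(-9) − (4.5)(-3.5) = 69.75
A_3→A_4: (4.5)(-6) − (5.5)(-9) = 22.5
A_4→A_5: (5.5)(-6) − (9)(-6) = 21
A_5→A_1: (9)(5) − (2)(-6) = 57
Σ = 193.25
Area = |Σ|/2 = 96.625.

96.625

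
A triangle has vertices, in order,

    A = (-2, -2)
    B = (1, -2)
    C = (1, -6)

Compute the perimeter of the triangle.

|AB| = √((3)² + (0)²) = √9 = 3
|BC| = √((0)² + (-4)²) = √16 = 4
|CA| = √((-3)² + (4)²) = √25 = 5
Perimeter = 3 + 4 + 5 = 12.

12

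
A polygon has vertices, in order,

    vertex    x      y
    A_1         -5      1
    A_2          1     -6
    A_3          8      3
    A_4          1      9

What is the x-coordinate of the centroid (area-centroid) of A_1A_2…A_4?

4/3

Apply the surveyor's formula. First the cross-terms c_i = x_i·y_{i+1} − x_{i+1}·y_i:
  29, 51, 69, 46  ⇒  2A = 195, A = 97.5.
Then Σ (x_i + x_{i+1})·c_i = 780, so x̄ = 780 / (6·97.5) = 4/3.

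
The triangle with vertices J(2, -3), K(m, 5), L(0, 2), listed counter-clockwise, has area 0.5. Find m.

-1

Write out the shoelace sum; only the two edges meeting at K involve m:
2·Area = [(2·5 − m·(-3)) + (m·2 − 0·5)] + -4
       = 5·m + 6 = 1
⇒ m = -1.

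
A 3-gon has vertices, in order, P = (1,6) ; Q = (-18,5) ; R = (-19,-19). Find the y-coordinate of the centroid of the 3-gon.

Apply the shoelace (surveyor's) formula. First the cross-terms c_i = x_i·y_{i+1} − x_{i+1}·y_i:
  113, 437, -95  ⇒  2A = 455, A = 227.5.
Then Σ (y_i + y_{i+1})·c_i = -3640, so ȳ = -3640 / (6·227.5) = -8/3.

-8/3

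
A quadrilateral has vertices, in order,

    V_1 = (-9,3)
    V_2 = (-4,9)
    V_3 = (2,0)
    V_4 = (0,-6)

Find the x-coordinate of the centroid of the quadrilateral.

-155/51

Apply Gauss's area formula. First the cross-terms c_i = x_i·y_{i+1} − x_{i+1}·y_i:
  -69, -18, -12, -54  ⇒  2A = -153, A = -76.5.
Then Σ (x_i + x_{i+1})·c_i = 1395, so x̄ = 1395 / (6·(-76.5)) = -155/51.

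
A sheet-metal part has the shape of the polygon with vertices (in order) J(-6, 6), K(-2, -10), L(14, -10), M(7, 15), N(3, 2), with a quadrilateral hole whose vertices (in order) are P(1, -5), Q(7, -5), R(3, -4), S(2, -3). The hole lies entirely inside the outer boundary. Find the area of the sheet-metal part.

Outer boundary:
J→K: (-6)(-10) − (-2)(6) = 72
K→L: (-2)(-10) − (14)(-10) = 160
L→M: (14)(15) − (7)(-10) = 280
M→N: (7)(2) − (3)(15) = -31
N→J: (3)(6) − (-6)(2) = 30
Σ = 511
Area = |Σ|/2 = 255.5.
Hole:
Cross-terms: 30, -13, -1, -7  ⇒  Σ = 9
Area = |Σ|/2 = 4.5.
Net area = 255.5 − 4.5 = 251.

251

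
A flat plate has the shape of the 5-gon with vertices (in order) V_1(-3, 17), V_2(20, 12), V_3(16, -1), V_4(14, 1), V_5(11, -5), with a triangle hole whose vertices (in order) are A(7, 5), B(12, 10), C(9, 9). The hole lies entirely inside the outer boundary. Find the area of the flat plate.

Outer boundary:
Cross-terms: -376, -212, 30, -81, 172  ⇒  Σ = -467
Area = |Σ|/2 = 233.5.
Hole:
Apply Gauss's area formula: 2A = Σ (x_i·y_{i+1} − x_{i+1}·y_i), indices taken mod 3.
Cross-terms: 10, 18, -18  ⇒  Σ = 10
Area = |Σ|/2 = 5.
Net area = 233.5 − 5 = 228.5.

228.5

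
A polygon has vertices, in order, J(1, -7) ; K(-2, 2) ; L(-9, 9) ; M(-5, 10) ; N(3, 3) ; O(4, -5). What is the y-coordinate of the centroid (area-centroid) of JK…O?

Apply the shoelace (surveyor's) formula. First the cross-terms c_i = x_i·y_{i+1} − x_{i+1}·y_i:
  -12, 0, -45, -45, -27, -23  ⇒  2A = -152, A = -76.
Then Σ (y_i + y_{i+1})·c_i = -1050, so ȳ = -1050 / (6·(-76)) = 175/76.

175/76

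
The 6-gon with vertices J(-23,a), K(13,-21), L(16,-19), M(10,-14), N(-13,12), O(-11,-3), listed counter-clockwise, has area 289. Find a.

Write out the shoelace sum; only the two edges meeting at J involve a:
2·Area = [((-11)·a − (-23)·(-3)) + ((-23)·(-21) − 13·a)] + 164
       = -24·a + 578 = 578
⇒ a = 0.

0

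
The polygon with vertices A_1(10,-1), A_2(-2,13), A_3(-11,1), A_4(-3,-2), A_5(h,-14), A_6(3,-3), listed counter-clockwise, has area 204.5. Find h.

The doubled signed area Σ (x_i y_{i+1} − x_{i+1} y_i) is linear in h.
With h=0 it equals 405; the coefficient of h is -1 (from the two edges through A_5).
So -1·h + 405 = 2·204.5 = 409 ⇒ h = -4.

-4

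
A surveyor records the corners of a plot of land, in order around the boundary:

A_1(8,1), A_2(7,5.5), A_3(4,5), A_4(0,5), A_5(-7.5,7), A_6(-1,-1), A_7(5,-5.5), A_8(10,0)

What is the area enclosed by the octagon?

98.75

Apply the surveyor's formula: 2A = Σ (x_i·y_{i+1} − x_{i+1}·y_i), indices taken mod 8.
Cross-terms: 37, 13, 20, 37.5, 14.5, 10.5, 55, 10  ⇒  Σ = 197.5
Area = |Σ|/2 = 98.75.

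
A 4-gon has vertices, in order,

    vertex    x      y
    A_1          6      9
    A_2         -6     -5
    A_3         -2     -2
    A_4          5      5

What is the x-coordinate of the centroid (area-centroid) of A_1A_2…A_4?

149/123

Apply the shoelace (surveyor's) formula. First the cross-terms c_i = x_i·y_{i+1} − x_{i+1}·y_i:
  24, 2, 0, 15  ⇒  2A = 41, A = 20.5.
Then Σ (x_i + x_{i+1})·c_i = 149, so x̄ = 149 / (6·20.5) = 149/123.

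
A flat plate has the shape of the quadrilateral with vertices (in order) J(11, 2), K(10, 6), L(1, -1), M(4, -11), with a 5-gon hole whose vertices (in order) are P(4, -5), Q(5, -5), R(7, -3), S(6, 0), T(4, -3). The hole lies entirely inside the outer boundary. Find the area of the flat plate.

67.5

Outer boundary:
Σ = (46) + (-16) + (-7) + (129) = 152
Area = |Σ|/2 = 76.
Hole:
Apply the shoelace (surveyor's) formula: 2A = Σ (x_i·y_{i+1} − x_{i+1}·y_i), indices taken mod 5.
P→Q: (4)(-5) − (5)(-5) = 5
Q→R: (5)(-3) − (7)(-5) = 20
R→S: (7)(0) − (6)(-3) = 18
S→T: (6)(-3) − (4)(0) = -18
T→P: (4)(-5) − (4)(-3) = -8
Σ = 17
Area = |Σ|/2 = 8.5.
Net area = 76 − 8.5 = 67.5.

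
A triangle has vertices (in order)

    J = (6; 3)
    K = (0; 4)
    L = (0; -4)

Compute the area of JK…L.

Apply the shoelace (surveyor's) formula: 2A = Σ (x_i·y_{i+1} − x_{i+1}·y_i), indices taken mod 3.
J→K: (6)(4) − (0)(3) = 24
K→L: (0)(-4) − (0)(4) = 0
L→J: (0)(3) − (6)(-4) = 24
Σ = 48
Area = |Σ|/2 = 24.

24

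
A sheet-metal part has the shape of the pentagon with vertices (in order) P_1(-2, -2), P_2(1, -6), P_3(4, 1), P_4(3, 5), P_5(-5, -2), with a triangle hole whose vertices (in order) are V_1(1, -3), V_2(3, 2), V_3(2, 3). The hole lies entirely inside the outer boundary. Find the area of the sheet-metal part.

Outer boundary:
Apply the shoelace (surveyor's) formula: 2A = Σ (x_i·y_{i+1} − x_{i+1}·y_i), indices taken mod 5.
Cross-terms: 14, 25, 17, 19, 6  ⇒  Σ = 81
Area = |Σ|/2 = 40.5.
Hole:
Apply the shoelace (surveyor's) formula: 2A = Σ (x_i·y_{i+1} − x_{i+1}·y_i), indices taken mod 3.
V_1→V_2: (1)(2) − (3)(-3) = 11
V_2→V_3: (3)(3) − (2)(2) = 5
V_3→V_1: (2)(-3) − (1)(3) = -9
Σ = 7
Area = |Σ|/2 = 3.5.
Net area = 40.5 − 3.5 = 37.

37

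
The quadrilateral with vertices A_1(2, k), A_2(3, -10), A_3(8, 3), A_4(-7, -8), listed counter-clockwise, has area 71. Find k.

Write out the shoelace sum; only the two edges meeting at A_1 involve k:
2·Area = [((-7)·k − 2·(-8)) + (2·(-10) − 3·k)] + 46
       = -10·k + 42 = 142
⇒ k = -10.

-10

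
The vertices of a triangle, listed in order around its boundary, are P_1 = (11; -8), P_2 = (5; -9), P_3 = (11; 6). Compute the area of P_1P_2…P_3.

P_1→P_2: (11)(-9) − (5)(-8) = -59
P_2→P_3: (5)(6) − (11)(-9) = 129
P_3→P_1: (11)(-8) − (11)(6) = -154
Σ = -84
Area = |Σ|/2 = 42.

42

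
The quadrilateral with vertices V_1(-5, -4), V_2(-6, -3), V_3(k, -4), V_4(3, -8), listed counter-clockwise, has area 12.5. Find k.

The doubled signed area Σ (x_i y_{i+1} − x_{i+1} y_i) is linear in k.
With k=0 it equals -25; the coefficient of k is -5 (from the two edges through V_3).
So -5·k + -25 = 2·12.5 = 25 ⇒ k = -10.

-10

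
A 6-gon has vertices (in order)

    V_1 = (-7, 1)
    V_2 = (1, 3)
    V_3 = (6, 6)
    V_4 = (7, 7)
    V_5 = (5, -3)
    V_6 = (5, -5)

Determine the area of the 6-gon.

Apply Gauss's area formula: 2A = Σ (x_i·y_{i+1} − x_{i+1}·y_i), indices taken mod 6.
Σ = (-22) + (-12) + (0) + (-56) + (-10) + (-30) = -130
Area = |Σ|/2 = 65.

65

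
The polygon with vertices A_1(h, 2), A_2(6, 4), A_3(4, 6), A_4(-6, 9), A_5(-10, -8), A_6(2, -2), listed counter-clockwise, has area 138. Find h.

Write out the shoelace sum; only the two edges meeting at A_1 involve h:
2·Area = [(2·2 − h·(-2)) + (h·4 − 6·2)] + 266
       = 6·h + 258 = 276
⇒ h = 3.

3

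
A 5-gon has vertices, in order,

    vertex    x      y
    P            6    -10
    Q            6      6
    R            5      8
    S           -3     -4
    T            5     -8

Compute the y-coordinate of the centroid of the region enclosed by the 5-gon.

Apply the shoelace formula. First the cross-terms c_i = x_i·y_{i+1} − x_{i+1}·y_i:
  96, 18, 4, 44, -2  ⇒  2A = 160, A = 80.
Then Σ (y_i + y_{i+1})·c_i = -608, so ȳ = -608 / (6·80) = -19/15.

-19/15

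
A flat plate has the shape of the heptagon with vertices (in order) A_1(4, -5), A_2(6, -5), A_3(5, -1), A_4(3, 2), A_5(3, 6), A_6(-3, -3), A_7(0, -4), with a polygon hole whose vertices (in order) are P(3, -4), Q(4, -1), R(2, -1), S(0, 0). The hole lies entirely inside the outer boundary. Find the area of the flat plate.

40

Outer boundary:
Cross-terms: 10, 19, 13, 12, 9, 12, 16  ⇒  Σ = 91
Area = |Σ|/2 = 45.5.
Hole:
Apply Gauss's area formula: 2A = Σ (x_i·y_{i+1} − x_{i+1}·y_i), indices taken mod 4.
Cross-terms: 13, -2, 0, 0  ⇒  Σ = 11
Area = |Σ|/2 = 5.5.
Net area = 45.5 − 5.5 = 40.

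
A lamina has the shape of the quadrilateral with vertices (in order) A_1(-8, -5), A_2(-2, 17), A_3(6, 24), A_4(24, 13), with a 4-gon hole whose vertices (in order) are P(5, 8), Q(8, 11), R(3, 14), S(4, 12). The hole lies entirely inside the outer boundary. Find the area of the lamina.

394

Outer boundary:
Apply the shoelace (surveyor's) formula: 2A = Σ (x_i·y_{i+1} − x_{i+1}·y_i), indices taken mod 4.
Cross-terms: -146, -150, -498, -16  ⇒  Σ = -810
Area = |Σ|/2 = 405.
Hole:
P→Q: (5)(11) − (8)(8) = -9
Q→R: (8)(14) − (3)(11) = 79
R→S: (3)(12) − (4)(14) = -20
S→P: (4)(8) − (5)(12) = -28
Σ = 22
Area = |Σ|/2 = 11.
Net area = 405 − 11 = 394.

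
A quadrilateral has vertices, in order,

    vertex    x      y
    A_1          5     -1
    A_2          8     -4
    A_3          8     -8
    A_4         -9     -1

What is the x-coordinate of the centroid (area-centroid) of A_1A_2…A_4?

Apply the shoelace formula. First the cross-terms c_i = x_i·y_{i+1} − x_{i+1}·y_i:
  -12, -32, -80, 14  ⇒  2A = -110, A = -55.
Then Σ (x_i + x_{i+1})·c_i = -644, so x̄ = -644 / (6·(-55)) = 322/165.

322/165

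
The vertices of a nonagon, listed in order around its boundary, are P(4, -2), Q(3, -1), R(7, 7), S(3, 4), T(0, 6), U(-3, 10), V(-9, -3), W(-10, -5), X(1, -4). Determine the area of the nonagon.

Cross-terms: 2, 28, 7, 18, 18, 99, 15, 45, 14  ⇒  Σ = 246
Area = |Σ|/2 = 123.

123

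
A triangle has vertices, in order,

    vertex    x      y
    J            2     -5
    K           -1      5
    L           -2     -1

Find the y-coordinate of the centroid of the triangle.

Apply Gauss's area formula. First the cross-terms c_i = x_i·y_{i+1} − x_{i+1}·y_i:
  5, 11, 12  ⇒  2A = 28, A = 14.
Then Σ (y_i + y_{i+1})·c_i = -28, so ȳ = -28 / (6·14) = -1/3.

-1/3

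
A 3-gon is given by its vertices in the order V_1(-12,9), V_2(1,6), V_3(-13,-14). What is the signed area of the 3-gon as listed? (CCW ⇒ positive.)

Σ = (-81) + (64) + (-285) = -302
Signed area = Σ/2 = -151 (negative ⇒ clockwise traversal).

-151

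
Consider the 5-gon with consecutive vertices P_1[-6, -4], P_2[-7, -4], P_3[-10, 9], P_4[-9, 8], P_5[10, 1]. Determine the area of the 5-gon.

114.5

Apply the shoelace formula: 2A = Σ (x_i·y_{i+1} − x_{i+1}·y_i), indices taken mod 5.
Σ = (-4) + (-103) + (1) + (-89) + (-34) = -229
Area = |Σ|/2 = 114.5.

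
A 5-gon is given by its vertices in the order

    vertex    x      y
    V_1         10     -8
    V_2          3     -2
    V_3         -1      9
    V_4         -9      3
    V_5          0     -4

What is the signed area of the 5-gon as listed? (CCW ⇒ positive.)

91.5

Cross-terms: 4, 25, 78, 36, 40  ⇒  Σ = 183
Signed area = Σ/2 = 91.5 (positive ⇒ counter-clockwise traversal).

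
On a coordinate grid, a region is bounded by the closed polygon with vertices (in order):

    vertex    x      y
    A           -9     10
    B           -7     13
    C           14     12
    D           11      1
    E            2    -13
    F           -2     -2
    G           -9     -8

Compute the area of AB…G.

385

Apply the shoelace formula: 2A = Σ (x_i·y_{i+1} − x_{i+1}·y_i), indices taken mod 7.
A→B: (-9)(13) − (-7)(10) = -47
B→C: (-7)(12) − (14)(13) = -266
C→D: (14)(1) − (11)(12) = -118
D→E: (11)(-13) − (2)(1) = -145
E→F: (2)(-2) − (-2)(-13) = -30
F→G: (-2)(-8) − (-9)(-2) = -2
G→A: (-9)(10) − (-9)(-8) = -162
Σ = -770
Area = |Σ|/2 = 385.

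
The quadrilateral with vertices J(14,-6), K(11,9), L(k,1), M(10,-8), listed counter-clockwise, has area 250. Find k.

-15

The doubled signed area Σ (x_i y_{i+1} − x_{i+1} y_i) is linear in k.
With k=0 it equals 245; the coefficient of k is -17 (from the two edges through L).
So -17·k + 245 = 2·250 = 500 ⇒ k = -15.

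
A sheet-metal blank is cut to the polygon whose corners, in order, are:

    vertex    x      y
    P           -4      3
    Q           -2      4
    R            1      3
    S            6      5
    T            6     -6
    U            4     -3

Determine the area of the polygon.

46.5

Σ = (-10) + (-10) + (-13) + (-66) + (6) + (0) = -93
Area = |Σ|/2 = 46.5.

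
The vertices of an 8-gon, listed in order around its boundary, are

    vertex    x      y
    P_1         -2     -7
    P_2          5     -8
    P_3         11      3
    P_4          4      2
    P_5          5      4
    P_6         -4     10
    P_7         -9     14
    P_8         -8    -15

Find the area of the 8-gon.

271.5

Apply the shoelace (surveyor's) formula: 2A = Σ (x_i·y_{i+1} − x_{i+1}·y_i), indices taken mod 8.
P_1→P_2: (-2)(-8) − (5)(-7) = 51
P_2→P_3: (5)(3) − (11)(-8) = 103
P_3→P_4: (11)(2) − (4)(3) = 10
P_4→P_5: (4)(4) − (5)(2) = 6
P_5→P_6: (5)(10) − (-4)(4) = 66
P_6→P_7: (-4)(14) − (-9)(10) = 34
P_7→P_8: (-9)(-15) − (-8)(14) = 247
P_8→P_1: (-8)(-7) − (-2)(-15) = 26
Σ = 543
Area = |Σ|/2 = 271.5.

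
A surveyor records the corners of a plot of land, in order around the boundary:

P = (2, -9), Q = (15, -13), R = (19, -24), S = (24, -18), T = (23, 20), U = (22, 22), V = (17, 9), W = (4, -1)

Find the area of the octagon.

463.5

Cross-terms: 109, -113, 234, 894, 66, -176, -53, -34  ⇒  Σ = 927
Area = |Σ|/2 = 463.5.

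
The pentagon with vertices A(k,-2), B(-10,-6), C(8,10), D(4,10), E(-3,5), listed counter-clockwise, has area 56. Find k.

-8

The doubled signed area Σ (x_i y_{i+1} − x_{i+1} y_i) is linear in k.
With k=0 it equals 24; the coefficient of k is -11 (from the two edges through A).
So -11·k + 24 = 2·56 = 112 ⇒ k = -8.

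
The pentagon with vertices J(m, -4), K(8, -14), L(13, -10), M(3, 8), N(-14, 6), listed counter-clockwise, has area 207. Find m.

2

Write out the shoelace sum; only the two edges meeting at J involve m:
2·Area = [((-14)·(-4) − m·6) + (m·(-14) − 8·(-4))] + 366
       = -20·m + 454 = 414
⇒ m = 2.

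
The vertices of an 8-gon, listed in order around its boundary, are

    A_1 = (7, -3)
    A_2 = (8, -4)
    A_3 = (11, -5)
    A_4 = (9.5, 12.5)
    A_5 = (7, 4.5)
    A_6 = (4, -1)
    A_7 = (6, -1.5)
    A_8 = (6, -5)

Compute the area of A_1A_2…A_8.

A_1→A_2: (7)(-4) − (8)(-3) = -4
A_2→A_3: (8)(-5) − (11)(-4) = 4
A_3→A_4: (11)(12.5) − (9.5)(-5) = 185
A_4→A_5: (9.5)(4.5) − (7)(12.5) = -44.75
A_5→A_6: (7)(-1) − (4)(4.5) = -25
A_6→A_7: (4)(-1.5) − (6)(-1) = 0
A_7→A_8: (6)(-5) − (6)(-1.5) = -21
A_8→A_1: (6)(-3) − (7)(-5) = 17
Σ = 111.25
Area = |Σ|/2 = 55.625.

55.625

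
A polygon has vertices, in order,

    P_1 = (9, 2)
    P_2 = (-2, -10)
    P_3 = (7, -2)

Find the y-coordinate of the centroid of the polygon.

-10/3

Apply the shoelace (surveyor's) formula. First the cross-terms c_i = x_i·y_{i+1} − x_{i+1}·y_i:
  -86, 74, 32  ⇒  2A = 20, A = 10.
Then Σ (y_i + y_{i+1})·c_i = -200, so ȳ = -200 / (6·10) = -10/3.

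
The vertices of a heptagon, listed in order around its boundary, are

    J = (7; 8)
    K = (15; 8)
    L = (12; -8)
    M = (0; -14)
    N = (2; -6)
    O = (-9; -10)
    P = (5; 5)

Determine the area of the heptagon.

Apply the surveyor's formula: 2A = Σ (x_i·y_{i+1} − x_{i+1}·y_i), indices taken mod 7.
Cross-terms: -64, -216, -168, 28, -74, 5, 5  ⇒  Σ = -484
Area = |Σ|/2 = 242.

242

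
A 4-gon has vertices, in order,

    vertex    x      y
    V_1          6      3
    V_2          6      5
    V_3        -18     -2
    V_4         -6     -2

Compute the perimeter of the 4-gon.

52

|V_1V_2| = √((0)² + (2)²) = √4 = 2
|V_2V_3| = √((-24)² + (-7)²) = √625 = 25
|V_3V_4| = √((12)² + (0)²) = √144 = 12
|V_4V_1| = √((12)² + (5)²) = √169 = 13
Perimeter = 2 + 25 + 12 + 13 = 52.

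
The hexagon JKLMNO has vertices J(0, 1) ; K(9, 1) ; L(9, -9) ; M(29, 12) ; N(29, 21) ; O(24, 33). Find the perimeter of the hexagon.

110

|JK| = √((9)² + (0)²) = √81 = 9
|KL| = √((0)² + (-10)²) = √100 = 10
|LM| = √((20)² + (21)²) = √841 = 29
|MN| = √((0)² + (9)²) = √81 = 9
|NO| = √((-5)² + (12)²) = √169 = 13
|OJ| = √((-24)² + (-32)²) = √1600 = 40
Perimeter = 9 + 10 + 29 + 9 + 13 + 40 = 110.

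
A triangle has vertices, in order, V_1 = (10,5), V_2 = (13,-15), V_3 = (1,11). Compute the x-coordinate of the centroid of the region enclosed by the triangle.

Apply the shoelace (surveyor's) formula. First the cross-terms c_i = x_i·y_{i+1} − x_{i+1}·y_i:
  -215, 158, -105  ⇒  2A = -162, A = -81.
Then Σ (x_i + x_{i+1})·c_i = -3888, so x̄ = -3888 / (6·(-81)) = 8.

8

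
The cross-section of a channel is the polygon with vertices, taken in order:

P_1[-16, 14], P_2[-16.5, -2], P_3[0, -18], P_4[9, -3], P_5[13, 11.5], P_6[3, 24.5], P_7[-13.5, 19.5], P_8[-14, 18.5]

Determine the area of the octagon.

830.5

Apply the surveyor's formula: 2A = Σ (x_i·y_{i+1} − x_{i+1}·y_i), indices taken mod 8.
Cross-terms: 263, 297, 162, 142.5, 284, 389.25, 23.25, 100  ⇒  Σ = 1661
Area = |Σ|/2 = 830.5.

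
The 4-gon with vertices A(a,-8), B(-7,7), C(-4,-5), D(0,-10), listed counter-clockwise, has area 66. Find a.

The doubled signed area Σ (x_i y_{i+1} − x_{i+1} y_i) is linear in a.
With a=0 it equals 47; the coefficient of a is 17 (from the two edges through A).
So 17·a + 47 = 2·66 = 132 ⇒ a = 5.

5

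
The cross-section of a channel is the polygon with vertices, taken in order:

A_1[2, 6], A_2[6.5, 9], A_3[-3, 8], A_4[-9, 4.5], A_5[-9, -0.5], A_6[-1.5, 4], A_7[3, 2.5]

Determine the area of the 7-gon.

A_1→A_2: (2)(9) − (6.5)(6) = -21
A_2→A_3: (6.5)(8) − (-3)(9) = 79
A_3→A_4: (-3)(4.5) − (-9)(8) = 58.5
A_4→A_5: (-9)(-0.5) − (-9)(4.5) = 45
A_5→A_6: (-9)(4) − (-1.5)(-0.5) = -36.75
A_6→A_7: (-1.5)(2.5) − (3)(4) = -15.75
A_7→A_1: (3)(6) − (2)(2.5) = 13
Σ = 122
Area = |Σ|/2 = 61.

61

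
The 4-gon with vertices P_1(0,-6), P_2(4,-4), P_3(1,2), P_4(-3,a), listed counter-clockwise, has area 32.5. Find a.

The doubled signed area Σ (x_i y_{i+1} − x_{i+1} y_i) is linear in a.
With a=0 it equals 60; the coefficient of a is 1 (from the two edges through P_4).
So 1·a + 60 = 2·32.5 = 65 ⇒ a = 5.

5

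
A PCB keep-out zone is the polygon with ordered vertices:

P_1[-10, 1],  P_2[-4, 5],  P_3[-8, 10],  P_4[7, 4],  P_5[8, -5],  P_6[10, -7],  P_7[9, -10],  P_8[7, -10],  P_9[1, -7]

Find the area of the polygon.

Apply the surveyor's formula: 2A = Σ (x_i·y_{i+1} − x_{i+1}·y_i), indices taken mod 9.
Σ = (-46) + (0) + (-102) + (-67) + (-6) + (-37) + (-20) + (-39) + (-69) = -386
Area = |Σ|/2 = 193.

193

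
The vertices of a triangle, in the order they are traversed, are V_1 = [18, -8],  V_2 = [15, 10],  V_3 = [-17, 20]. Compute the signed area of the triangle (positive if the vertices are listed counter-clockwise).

Apply the surveyor's formula: 2A = Σ (x_i·y_{i+1} − x_{i+1}·y_i), indices taken mod 3.
Σ = (300) + (470) + (-224) = 546
Signed area = Σ/2 = 273 (positive ⇒ counter-clockwise traversal).

273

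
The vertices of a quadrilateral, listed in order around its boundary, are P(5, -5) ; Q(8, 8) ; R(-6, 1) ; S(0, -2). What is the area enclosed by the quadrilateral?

79

P→Q: (5)(8) − (8)(-5) = 80
Q→R: (8)(1) − (-6)(8) = 56
R→S: (-6)(-2) − (0)(1) = 12
S→P: (0)(-5) − (5)(-2) = 10
Σ = 158
Area = |Σ|/2 = 79.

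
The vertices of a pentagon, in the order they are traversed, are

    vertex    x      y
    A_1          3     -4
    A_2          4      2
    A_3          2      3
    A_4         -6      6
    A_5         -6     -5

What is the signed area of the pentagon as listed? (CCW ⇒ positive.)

82.5

Σ = (22) + (8) + (30) + (66) + (39) = 165
Signed area = Σ/2 = 82.5 (positive ⇒ counter-clockwise traversal).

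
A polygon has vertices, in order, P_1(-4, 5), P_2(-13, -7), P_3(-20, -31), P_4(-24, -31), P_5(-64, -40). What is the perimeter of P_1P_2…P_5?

|P_1P_2| = √((-9)² + (-12)²) = √225 = 15
|P_2P_3| = √((-7)² + (-24)²) = √625 = 25
|P_3P_4| = √((-4)² + (0)²) = √16 = 4
|P_4P_5| = √((-40)² + (-9)²) = √1681 = 41
|P_5P_1| = √((60)² + (45)²) = √5625 = 75
Perimeter = 15 + 25 + 4 + 41 + 75 = 160.

160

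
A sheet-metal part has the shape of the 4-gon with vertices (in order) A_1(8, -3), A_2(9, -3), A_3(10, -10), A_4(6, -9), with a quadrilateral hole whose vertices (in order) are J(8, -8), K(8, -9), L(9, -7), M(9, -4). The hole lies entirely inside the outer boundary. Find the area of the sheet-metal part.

Outer boundary:
A_1→A_2: (8)(-3) − (9)(-3) = 3
A_2→A_3: (9)(-10) − (10)(-3) = -60
A_3→A_4: (10)(-9) − (6)(-10) = -30
A_4→A_1: (6)(-3) − (8)(-9) = 54
Σ = -33
Area = |Σ|/2 = 16.5.
Hole:
Apply the shoelace (surveyor's) formula: 2A = Σ (x_i·y_{i+1} − x_{i+1}·y_i), indices taken mod 4.
J→K: (8)(-9) − (8)(-8) = -8
K→L: (8)(-7) − (9)(-9) = 25
L→M: (9)(-4) − (9)(-7) = 27
M→J: (9)(-8) − (8)(-4) = -40
Σ = 4
Area = |Σ|/2 = 2.
Net area = 16.5 − 2 = 14.5.

14.5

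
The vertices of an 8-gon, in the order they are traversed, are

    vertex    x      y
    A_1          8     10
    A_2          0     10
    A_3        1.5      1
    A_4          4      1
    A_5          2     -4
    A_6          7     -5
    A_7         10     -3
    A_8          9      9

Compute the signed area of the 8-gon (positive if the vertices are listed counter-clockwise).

113.25

Apply Gauss's area formula: 2A = Σ (x_i·y_{i+1} − x_{i+1}·y_i), indices taken mod 8.
Cross-terms: 80, -15, -2.5, -18, 18, 29, 117, 18  ⇒  Σ = 226.5
Signed area = Σ/2 = 113.25 (positive ⇒ counter-clockwise traversal).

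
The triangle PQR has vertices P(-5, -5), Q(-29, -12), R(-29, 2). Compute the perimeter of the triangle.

64

|PQ| = √((-24)² + (-7)²) = √625 = 25
|QR| = √((0)² + (14)²) = √196 = 14
|RP| = √((24)² + (-7)²) = √625 = 25
Perimeter = 25 + 14 + 25 = 64.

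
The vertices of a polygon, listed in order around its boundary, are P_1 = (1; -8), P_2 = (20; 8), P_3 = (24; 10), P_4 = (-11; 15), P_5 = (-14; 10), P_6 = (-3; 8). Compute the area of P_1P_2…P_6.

Apply the surveyor's formula: 2A = Σ (x_i·y_{i+1} − x_{i+1}·y_i), indices taken mod 6.
Σ = (168) + (8) + (470) + (100) + (-82) + (16) = 680
Area = |Σ|/2 = 340.

340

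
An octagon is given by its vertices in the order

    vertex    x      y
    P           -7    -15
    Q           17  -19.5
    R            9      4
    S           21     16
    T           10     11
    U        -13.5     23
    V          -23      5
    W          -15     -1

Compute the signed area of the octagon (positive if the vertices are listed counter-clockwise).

Apply the shoelace formula: 2A = Σ (x_i·y_{i+1} − x_{i+1}·y_i), indices taken mod 8.
Σ = (391.5) + (243.5) + (60) + (71) + (378.5) + (461.5) + (98) + (218) = 1922
Signed area = Σ/2 = 961 (positive ⇒ counter-clockwise traversal).

961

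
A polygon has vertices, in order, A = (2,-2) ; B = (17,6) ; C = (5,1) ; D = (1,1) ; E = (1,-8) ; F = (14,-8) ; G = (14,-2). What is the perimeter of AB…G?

|AB| = √((15)² + (8)²) = √289 = 17
|BC| = √((-12)² + (-5)²) = √169 = 13
|CD| = √((-4)² + (0)²) = √16 = 4
|DE| = √((0)² + (-9)²) = √81 = 9
|EF| = √((13)² + (0)²) = √169 = 13
|FG| = √((0)² + (6)²) = √36 = 6
|GA| = √((-12)² + (0)²) = √144 = 12
Perimeter = 17 + 13 + 4 + 9 + 13 + 6 + 12 = 74.

74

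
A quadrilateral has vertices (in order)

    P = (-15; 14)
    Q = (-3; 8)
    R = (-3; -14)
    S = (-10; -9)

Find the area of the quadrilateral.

200

Cross-terms: -78, 66, -113, -275  ⇒  Σ = -400
Area = |Σ|/2 = 200.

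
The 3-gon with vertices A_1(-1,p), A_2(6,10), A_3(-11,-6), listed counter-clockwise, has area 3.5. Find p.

3

The doubled signed area Σ (x_i y_{i+1} − x_{i+1} y_i) is linear in p.
With p=0 it equals 58; the coefficient of p is -17 (from the two edges through A_1).
So -17·p + 58 = 2·3.5 = 7 ⇒ p = 3.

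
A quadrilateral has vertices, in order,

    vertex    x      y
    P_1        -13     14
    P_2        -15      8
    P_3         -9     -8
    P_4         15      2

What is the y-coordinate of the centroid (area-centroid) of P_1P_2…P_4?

Apply Gauss's area formula. First the cross-terms c_i = x_i·y_{i+1} − x_{i+1}·y_i:
  106, 192, 102, 236  ⇒  2A = 636, A = 318.
Then Σ (y_i + y_{i+1})·c_i = 5496, so ȳ = 5496 / (6·318) = 458/159.

458/159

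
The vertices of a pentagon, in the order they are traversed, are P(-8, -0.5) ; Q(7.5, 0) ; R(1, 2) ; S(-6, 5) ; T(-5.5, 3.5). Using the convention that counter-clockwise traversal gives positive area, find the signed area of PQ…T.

Σ = (3.75) + (15) + (17) + (6.5) + (30.75) = 73
Signed area = Σ/2 = 36.5 (positive ⇒ counter-clockwise traversal).

36.5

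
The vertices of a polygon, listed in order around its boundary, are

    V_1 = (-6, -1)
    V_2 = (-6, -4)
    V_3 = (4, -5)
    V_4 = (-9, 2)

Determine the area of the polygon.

Apply the shoelace formula: 2A = Σ (x_i·y_{i+1} − x_{i+1}·y_i), indices taken mod 4.
V_1→V_2: (-6)(-4) − (-6)(-1) = 18
V_2→V_3: (-6)(-5) − (4)(-4) = 46
V_3→V_4: (4)(2) − (-9)(-5) = -37
V_4→V_1: (-9)(-1) − (-6)(2) = 21
Σ = 48
Area = |Σ|/2 = 24.

24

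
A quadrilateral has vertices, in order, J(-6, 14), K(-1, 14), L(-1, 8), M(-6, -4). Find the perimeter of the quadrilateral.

42

|JK| = √((5)² + (0)²) = √25 = 5
|KL| = √((0)² + (-6)²) = √36 = 6
|LM| = √((-5)² + (-12)²) = √169 = 13
|MJ| = √((0)² + (18)²) = √324 = 18
Perimeter = 5 + 6 + 13 + 18 = 42.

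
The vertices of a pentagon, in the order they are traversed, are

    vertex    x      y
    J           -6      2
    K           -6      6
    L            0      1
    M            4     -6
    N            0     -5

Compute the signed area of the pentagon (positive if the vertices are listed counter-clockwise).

Apply the shoelace formula: 2A = Σ (x_i·y_{i+1} − x_{i+1}·y_i), indices taken mod 5.
Cross-terms: -24, -6, -4, -20, -30  ⇒  Σ = -84
Signed area = Σ/2 = -42 (negative ⇒ clockwise traversal).

-42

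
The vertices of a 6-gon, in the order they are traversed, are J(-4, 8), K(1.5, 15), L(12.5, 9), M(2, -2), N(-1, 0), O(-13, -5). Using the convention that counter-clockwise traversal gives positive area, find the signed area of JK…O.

Apply the shoelace (surveyor's) formula: 2A = Σ (x_i·y_{i+1} − x_{i+1}·y_i), indices taken mod 6.
J→K: (-4)(15) − (1.5)(8) = -72
K→L: (1.5)(9) − (12.5)(15) = -174
L→M: (12.5)(-2) − (2)(9) = -43
M→N: (2)(0) − (-1)(-2) = -2
N→O: (-1)(-5) − (-13)(0) = 5
O→J: (-13)(8) − (-4)(-5) = -124
Σ = -410
Signed area = Σ/2 = -205 (negative ⇒ clockwise traversal).

-205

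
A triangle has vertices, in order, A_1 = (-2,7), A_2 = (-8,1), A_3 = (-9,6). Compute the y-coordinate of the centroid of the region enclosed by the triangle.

Apply the shoelace (surveyor's) formula. First the cross-terms c_i = x_i·y_{i+1} − x_{i+1}·y_i:
  54, -39, -51  ⇒  2A = -36, A = -18.
Then Σ (y_i + y_{i+1})·c_i = -504, so ȳ = -504 / (6·(-18)) = 14/3.

14/3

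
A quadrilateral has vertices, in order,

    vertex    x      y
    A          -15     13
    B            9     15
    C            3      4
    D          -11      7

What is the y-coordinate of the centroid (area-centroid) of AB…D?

272/27

Apply the shoelace formula. First the cross-terms c_i = x_i·y_{i+1} − x_{i+1}·y_i:
  -342, -9, 65, -38  ⇒  2A = -324, A = -162.
Then Σ (y_i + y_{i+1})·c_i = -9792, so ȳ = -9792 / (6·(-162)) = 272/27.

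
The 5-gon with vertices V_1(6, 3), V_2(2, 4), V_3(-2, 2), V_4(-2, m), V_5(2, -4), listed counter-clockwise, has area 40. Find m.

Write out the shoelace sum; only the two edges meeting at V_4 involve m:
2·Area = [((-2)·m − (-2)·2) + ((-2)·(-4) − 2·m)] + 60
       = -4·m + 72 = 80
⇒ m = -2.

-2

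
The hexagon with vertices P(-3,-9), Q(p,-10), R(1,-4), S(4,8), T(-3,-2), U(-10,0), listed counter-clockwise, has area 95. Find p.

The doubled signed area Σ (x_i y_{i+1} − x_{i+1} y_i) is linear in p.
With p=0 it equals 150; the coefficient of p is 5 (from the two edges through Q).
So 5·p + 150 = 2·95 = 190 ⇒ p = 8.

8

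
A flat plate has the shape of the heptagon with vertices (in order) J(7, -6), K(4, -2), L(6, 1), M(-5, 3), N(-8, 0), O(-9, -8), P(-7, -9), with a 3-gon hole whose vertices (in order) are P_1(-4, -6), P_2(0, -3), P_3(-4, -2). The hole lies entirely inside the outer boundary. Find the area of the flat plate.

Outer boundary:
J→K: (7)(-2) − (4)(-6) = 10
K→L: (4)(1) − (6)(-2) = 16
L→M: (6)(3) − (-5)(1) = 23
M→N: (-5)(0) − (-8)(3) = 24
N→O: (-8)(-8) − (-9)(0) = 64
O→P: (-9)(-9) − (-7)(-8) = 25
P→J: (-7)(-6) − (7)(-9) = 105
Σ = 267
Area = |Σ|/2 = 133.5.
Hole:
Apply the shoelace (surveyor's) formula: 2A = Σ (x_i·y_{i+1} − x_{i+1}·y_i), indices taken mod 3.
Σ = (12) + (-12) + (16) = 16
Area = |Σ|/2 = 8.
Net area = 133.5 − 8 = 125.5.

125.5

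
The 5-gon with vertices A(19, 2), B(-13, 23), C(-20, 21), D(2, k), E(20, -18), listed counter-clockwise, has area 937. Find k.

-23

The doubled signed area Σ (x_i y_{i+1} − x_{i+1} y_i) is linear in k.
With k=0 it equals 954; the coefficient of k is -40 (from the two edges through D).
So -40·k + 954 = 2·937 = 1874 ⇒ k = -23.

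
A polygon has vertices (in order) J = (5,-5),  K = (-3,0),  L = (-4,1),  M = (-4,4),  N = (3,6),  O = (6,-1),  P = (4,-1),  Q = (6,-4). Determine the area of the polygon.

63.5

Apply Gauss's area formula: 2A = Σ (x_i·y_{i+1} − x_{i+1}·y_i), indices taken mod 8.
Cross-terms: -15, -3, -12, -36, -39, -2, -10, -10  ⇒  Σ = -127
Area = |Σ|/2 = 63.5.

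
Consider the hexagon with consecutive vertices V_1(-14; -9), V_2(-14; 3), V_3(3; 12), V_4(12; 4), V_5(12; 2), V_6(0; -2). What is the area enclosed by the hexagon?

Apply Gauss's area formula: 2A = Σ (x_i·y_{i+1} − x_{i+1}·y_i), indices taken mod 6.
Cross-terms: -168, -177, -132, -24, -24, -28  ⇒  Σ = -553
Area = |Σ|/2 = 276.5.

276.5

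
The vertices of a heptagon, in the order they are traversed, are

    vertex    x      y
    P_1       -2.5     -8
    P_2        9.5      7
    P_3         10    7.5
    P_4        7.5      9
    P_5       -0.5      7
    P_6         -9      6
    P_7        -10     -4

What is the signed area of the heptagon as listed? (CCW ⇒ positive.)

Apply the surveyor's formula: 2A = Σ (x_i·y_{i+1} − x_{i+1}·y_i), indices taken mod 7.
Σ = (58.5) + (1.25) + (33.75) + (57) + (60) + (96) + (70) = 376.5
Signed area = Σ/2 = 188.25 (positive ⇒ counter-clockwise traversal).

188.25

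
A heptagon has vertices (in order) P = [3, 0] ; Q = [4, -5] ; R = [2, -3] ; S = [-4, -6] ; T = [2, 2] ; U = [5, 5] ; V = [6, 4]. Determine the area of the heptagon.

29.5

Σ = (-15) + (-2) + (-24) + (4) + (0) + (-10) + (-12) = -59
Area = |Σ|/2 = 29.5.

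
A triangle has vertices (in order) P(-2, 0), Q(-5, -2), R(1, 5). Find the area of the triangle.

Apply the shoelace (surveyor's) formula: 2A = Σ (x_i·y_{i+1} − x_{i+1}·y_i), indices taken mod 3.
Σ = (4) + (-23) + (10) = -9
Area = |Σ|/2 = 4.5.

4.5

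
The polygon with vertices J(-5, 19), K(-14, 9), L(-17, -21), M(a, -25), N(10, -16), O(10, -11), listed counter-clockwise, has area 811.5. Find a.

The doubled signed area Σ (x_i y_{i+1} − x_{i+1} y_i) is linear in a.
With a=0 it equals 1528; the coefficient of a is 5 (from the two edges through M).
So 5·a + 1528 = 2·811.5 = 1623 ⇒ a = 19.

19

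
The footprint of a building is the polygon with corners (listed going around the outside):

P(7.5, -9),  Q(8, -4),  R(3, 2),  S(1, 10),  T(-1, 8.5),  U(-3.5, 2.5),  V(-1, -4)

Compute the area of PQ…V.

Apply the shoelace (surveyor's) formula: 2A = Σ (x_i·y_{i+1} − x_{i+1}·y_i), indices taken mod 7.
P→Q: (7.5)(-4) − (8)(-9) = 42
Q→R: (8)(2) − (3)(-4) = 28
R→S: (3)(10) − (1)(2) = 28
S→T: (1)(8.5) − (-1)(10) = 18.5
T→U: (-1)(2.5) − (-3.5)(8.5) = 27.25
U→V: (-3.5)(-4) − (-1)(2.5) = 16.5
V→P: (-1)(-9) − (7.5)(-4) = 39
Σ = 199.25
Area = |Σ|/2 = 99.625.

99.625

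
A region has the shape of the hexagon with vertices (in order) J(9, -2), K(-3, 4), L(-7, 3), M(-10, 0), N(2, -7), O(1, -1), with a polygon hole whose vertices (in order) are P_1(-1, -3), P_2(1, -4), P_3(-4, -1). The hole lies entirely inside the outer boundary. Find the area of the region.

Outer boundary:
Cross-terms: 30, 19, 30, 70, 5, 7  ⇒  Σ = 161
Area = |Σ|/2 = 80.5.
Hole:
Apply the shoelace (surveyor's) formula: 2A = Σ (x_i·y_{i+1} − x_{i+1}·y_i), indices taken mod 3.
Σ = (7) + (-17) + (11) = 1
Area = |Σ|/2 = 0.5.
Net area = 80.5 − 0.5 = 80.

80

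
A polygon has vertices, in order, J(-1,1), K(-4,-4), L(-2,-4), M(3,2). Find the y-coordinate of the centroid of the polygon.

Apply the shoelace formula. First the cross-terms c_i = x_i·y_{i+1} − x_{i+1}·y_i:
  8, 8, 8, 5  ⇒  2A = 29, A = 14.5.
Then Σ (y_i + y_{i+1})·c_i = -89, so ȳ = -89 / (6·14.5) = -89/87.

-89/87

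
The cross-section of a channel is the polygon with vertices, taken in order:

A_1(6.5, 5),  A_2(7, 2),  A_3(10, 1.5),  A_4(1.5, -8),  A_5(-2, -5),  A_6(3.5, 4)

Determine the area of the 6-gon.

68.125

Σ = (-22) + (-9.5) + (-82.25) + (-23.5) + (9.5) + (-8.5) = -136.25
Area = |Σ|/2 = 68.125.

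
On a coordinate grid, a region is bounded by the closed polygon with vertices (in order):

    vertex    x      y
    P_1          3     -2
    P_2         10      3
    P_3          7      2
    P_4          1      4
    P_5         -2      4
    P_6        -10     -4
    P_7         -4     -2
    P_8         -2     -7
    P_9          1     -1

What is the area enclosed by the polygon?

Σ = (29) + (-1) + (26) + (12) + (48) + (4) + (24) + (9) + (1) = 152
Area = |Σ|/2 = 76.

76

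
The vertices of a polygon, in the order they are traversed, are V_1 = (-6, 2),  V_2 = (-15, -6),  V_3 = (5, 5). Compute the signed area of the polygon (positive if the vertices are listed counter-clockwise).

Σ = (66) + (-45) + (40) = 61
Signed area = Σ/2 = 30.5 (positive ⇒ counter-clockwise traversal).

30.5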